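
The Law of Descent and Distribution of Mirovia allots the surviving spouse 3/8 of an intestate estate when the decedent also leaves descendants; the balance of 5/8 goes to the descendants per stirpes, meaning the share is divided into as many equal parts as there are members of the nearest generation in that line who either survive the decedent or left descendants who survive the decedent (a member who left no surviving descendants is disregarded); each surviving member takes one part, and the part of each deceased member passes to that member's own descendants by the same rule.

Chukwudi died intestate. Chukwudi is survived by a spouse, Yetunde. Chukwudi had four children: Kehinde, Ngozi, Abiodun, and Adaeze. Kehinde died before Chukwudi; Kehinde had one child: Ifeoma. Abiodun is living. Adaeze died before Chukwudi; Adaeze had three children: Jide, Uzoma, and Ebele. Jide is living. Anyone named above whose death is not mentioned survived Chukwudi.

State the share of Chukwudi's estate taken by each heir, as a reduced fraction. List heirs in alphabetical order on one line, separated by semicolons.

Abiodun 5/32; Ebele 5/96; Ifeoma 5/32; Jide 5/96; Ngozi 5/32; Uzoma 5/96; Yetunde 3/8

Yetunde, as surviving spouse, takes 3/8.
The remaining 5/8 passes to Chukwudi's descendants per stirpes.
The 5/8 is divided into 4 equal shares of 5/32 among Kehinde, Ngozi, Abiodun, Adaeze.
Kehinde predeceased; the 5/32 allotted to Kehinde's branch passes to Kehinde's issue by representation.
Ifeoma is the sole taker at this level and receives the full 5/32.
Ngozi is living and takes 5/32.
Abiodun is living and takes 5/32.
Adaeze predeceased; the 5/32 allotted to Adaeze's branch passes to Adaeze's issue by representation.
The 5/32 is divided into 3 equal shares of 5/96 among Jide, Uzoma, Ebele.
Jide is living and takes 5/96.
Uzoma is living and takes 5/96.
Ebele is living and takes 5/96.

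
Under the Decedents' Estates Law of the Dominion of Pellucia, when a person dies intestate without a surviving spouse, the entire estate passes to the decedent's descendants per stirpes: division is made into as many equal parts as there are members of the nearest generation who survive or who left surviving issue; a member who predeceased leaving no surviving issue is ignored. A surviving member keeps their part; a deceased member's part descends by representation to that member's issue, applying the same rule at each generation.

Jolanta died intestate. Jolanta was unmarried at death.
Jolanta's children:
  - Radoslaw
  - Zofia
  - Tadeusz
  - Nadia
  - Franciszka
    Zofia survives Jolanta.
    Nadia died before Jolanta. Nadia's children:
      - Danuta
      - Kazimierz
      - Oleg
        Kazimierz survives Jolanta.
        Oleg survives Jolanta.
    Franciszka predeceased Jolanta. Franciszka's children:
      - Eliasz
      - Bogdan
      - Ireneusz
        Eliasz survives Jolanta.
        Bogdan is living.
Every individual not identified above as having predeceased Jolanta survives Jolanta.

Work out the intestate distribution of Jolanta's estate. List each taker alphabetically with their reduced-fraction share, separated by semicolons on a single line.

Bogdan 1/15; Danuta 1/15; Eliasz 1/15; Ireneusz 1/15; Kazimierz 1/15; Oleg 1/15; Radoslaw 1/5; Tadeusz 1/5; Zofia 1/5

There is no surviving spouse, so the entire estate passes to Jolanta's descendants per stirpes.
The estate is divided into 5 equal shares of 1/5 among Radoslaw, Zofia, Tadeusz, Nadia, Franciszka.
Radoslaw is living and takes 1/5.
Zofia is living and takes 1/5.
Tadeusz is living and takes 1/5.
Nadia predeceased; the 1/5 allotted to Nadia's branch passes to Nadia's issue by representation.
The 1/5 is divided into 3 equal shares of 1/15 among Danuta, Kazimierz, Oleg.
Danuta is living and takes 1/15.
Kazimierz is living and takes 1/15.
Oleg is living and takes 1/15.
Franciszka predeceased; the 1/5 allotted to Franciszka's branch passes to Franciszka's issue by representation.
The 1/5 is divided into 3 equal shares of 1/15 among Eliasz, Bogdan, Ireneusz.
Eliasz is living and takes 1/15.
Bogdan is living and takes 1/15.
Ireneusz is living and takes 1/15.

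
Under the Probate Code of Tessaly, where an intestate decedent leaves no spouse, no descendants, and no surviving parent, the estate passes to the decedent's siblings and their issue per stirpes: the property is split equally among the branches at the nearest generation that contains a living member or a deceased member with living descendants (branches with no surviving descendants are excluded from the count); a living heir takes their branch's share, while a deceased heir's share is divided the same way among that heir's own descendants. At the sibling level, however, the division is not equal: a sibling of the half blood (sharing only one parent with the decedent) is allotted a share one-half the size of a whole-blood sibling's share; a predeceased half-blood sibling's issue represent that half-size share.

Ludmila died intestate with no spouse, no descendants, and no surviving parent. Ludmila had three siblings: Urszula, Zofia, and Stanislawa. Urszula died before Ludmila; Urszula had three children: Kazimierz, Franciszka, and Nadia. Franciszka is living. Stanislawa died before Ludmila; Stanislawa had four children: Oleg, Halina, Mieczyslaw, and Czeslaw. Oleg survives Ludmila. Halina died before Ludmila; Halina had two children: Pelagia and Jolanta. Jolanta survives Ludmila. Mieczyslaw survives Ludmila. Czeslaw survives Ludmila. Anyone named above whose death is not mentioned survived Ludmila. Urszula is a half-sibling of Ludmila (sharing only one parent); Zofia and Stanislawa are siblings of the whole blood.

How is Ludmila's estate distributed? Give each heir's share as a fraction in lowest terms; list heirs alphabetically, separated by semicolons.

No spouse, descendants, or parent survives, so the estate passes to Ludmila's siblings per stirpes.
Half-blood siblings count for one-half the weight of whole-blood siblings at the initial division.
Dividing 1 in proportion to weights (total weight 5/2): Urszula (weight 1/2) → 1/5; Zofia (weight 1) → 2/5; Stanislawa (weight 1) → 2/5.
Urszula predeceased; the 1/5 allotted to Urszula's branch passes to Urszula's issue by representation.
The 1/5 is divided into 3 equal shares of 1/15 among Kazimierz, Franciszka, Nadia.
Kazimierz is living and takes 1/15.
Franciszka is living and takes 1/15.
Nadia is living and takes 1/15.
Zofia is living and takes 2/5.
Stanislawa predeceased; the 2/5 allotted to Stanislawa's branch passes to Stanislawa's issue by representation.
The 2/5 is divided into 4 equal shares of 1/10 among Oleg, Halina, Mieczyslaw, Czeslaw.
Oleg is living and takes 1/10.
Halina predeceased; the 1/10 allotted to Halina's branch passes to Halina's issue by representation.
The 1/10 is divided into 2 equal shares of 1/20 among Pelagia, Jolanta.
Pelagia is living and takes 1/20.
Jolanta is living and takes 1/20.
Mieczyslaw is living and takes 1/10.
Czeslaw is living and takes 1/10.

Czeslaw 1/10; Franciszka 1/15; Jolanta 1/20; Kazimierz 1/15; Mieczyslaw 1/10; Nadia 1/15; Oleg 1/10; Pelagia 1/20; Zofia 2/5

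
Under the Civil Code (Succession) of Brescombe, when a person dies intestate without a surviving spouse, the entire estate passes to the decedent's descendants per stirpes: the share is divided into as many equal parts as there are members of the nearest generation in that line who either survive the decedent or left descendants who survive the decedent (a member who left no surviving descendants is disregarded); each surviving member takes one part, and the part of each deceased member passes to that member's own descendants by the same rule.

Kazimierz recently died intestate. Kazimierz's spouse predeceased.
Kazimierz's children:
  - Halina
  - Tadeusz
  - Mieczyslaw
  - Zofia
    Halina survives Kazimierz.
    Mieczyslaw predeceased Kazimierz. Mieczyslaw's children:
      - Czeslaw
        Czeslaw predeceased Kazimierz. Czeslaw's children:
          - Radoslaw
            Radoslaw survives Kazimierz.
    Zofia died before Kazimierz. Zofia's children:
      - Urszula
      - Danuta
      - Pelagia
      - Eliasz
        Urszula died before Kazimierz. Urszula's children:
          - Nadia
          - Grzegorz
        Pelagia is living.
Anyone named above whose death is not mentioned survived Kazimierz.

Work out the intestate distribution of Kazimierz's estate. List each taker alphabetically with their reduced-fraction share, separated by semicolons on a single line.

Danuta 1/16; Eliasz 1/16; Grzegorz 1/32; Halina 1/4; Nadia 1/32; Pelagia 1/16; Radoslaw 1/4; Tadeusz 1/4

There is no surviving spouse, so the entire estate passes to Kazimierz's descendants per stirpes.
The estate is divided into 4 equal shares of 1/4 among Halina, Tadeusz, Mieczyslaw, Zofia.
Halina is living and takes 1/4.
Tadeusz is living and takes 1/4.
Mieczyslaw predeceased; the 1/4 allotted to Mieczyslaw's branch passes to Mieczyslaw's issue by representation.
Czeslaw's line is the sole branch at this level, so the full 1/4 passes to Czeslaw's issue by representation.
Radoslaw is the sole taker at this level and receives the full 1/4.
Zofia predeceased; the 1/4 allotted to Zofia's branch passes to Zofia's issue by representation.
The 1/4 is divided into 4 equal shares of 1/16 among Urszula, Danuta, Pelagia, Eliasz.
Urszula predeceased; the 1/16 allotted to Urszula's branch passes to Urszula's issue by representation.
The 1/16 is divided into 2 equal shares of 1/32 among Nadia, Grzegorz.
Nadia is living and takes 1/32.
Grzegorz is living and takes 1/32.
Danuta is living and takes 1/16.
Pelagia is living and takes 1/16.
Eliasz is living and takes 1/16.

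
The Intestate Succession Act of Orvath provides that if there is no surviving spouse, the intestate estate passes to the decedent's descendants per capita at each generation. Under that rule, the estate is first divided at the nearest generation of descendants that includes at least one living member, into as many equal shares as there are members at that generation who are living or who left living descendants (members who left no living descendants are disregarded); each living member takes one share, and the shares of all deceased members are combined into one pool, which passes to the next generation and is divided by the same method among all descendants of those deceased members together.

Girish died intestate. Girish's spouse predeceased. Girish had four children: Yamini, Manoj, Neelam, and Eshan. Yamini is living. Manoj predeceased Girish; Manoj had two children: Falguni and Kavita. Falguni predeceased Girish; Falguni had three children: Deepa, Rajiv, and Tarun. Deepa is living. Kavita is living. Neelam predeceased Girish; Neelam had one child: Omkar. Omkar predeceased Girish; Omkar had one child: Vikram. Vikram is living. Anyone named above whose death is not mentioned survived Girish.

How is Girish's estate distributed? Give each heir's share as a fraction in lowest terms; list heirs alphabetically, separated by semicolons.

There is no surviving spouse, so the entire estate passes to Girish's descendants per capita at each generation.
At generation 1 (Yamini, Manoj, Neelam, Eshan) there are 4 shares of (1)/4 = 1/4 each.
Living: Yamini and Eshan — each takes 1/4.
Deceased: Manoj and Neelam. Their combined 1/2 is pooled and carried to generation 2.
At generation 2 (Falguni, Kavita, Omkar) there are 3 shares of (1/2)/3 = 1/6 each.
Living: Kavita — each takes 1/6.
Deceased: Falguni and Omkar. Their combined 1/3 is pooled and carried to generation 3.
At generation 3 (Deepa, Rajiv, Tarun, Vikram) there are 4 shares of (1/3)/4 = 1/12 each.
Living: Deepa, Rajiv, Tarun, and Vikram — each takes 1/12.

Deepa 1/12; Eshan 1/4; Kavita 1/6; Rajiv 1/12; Tarun 1/12; Vikram 1/12; Yamini 1/4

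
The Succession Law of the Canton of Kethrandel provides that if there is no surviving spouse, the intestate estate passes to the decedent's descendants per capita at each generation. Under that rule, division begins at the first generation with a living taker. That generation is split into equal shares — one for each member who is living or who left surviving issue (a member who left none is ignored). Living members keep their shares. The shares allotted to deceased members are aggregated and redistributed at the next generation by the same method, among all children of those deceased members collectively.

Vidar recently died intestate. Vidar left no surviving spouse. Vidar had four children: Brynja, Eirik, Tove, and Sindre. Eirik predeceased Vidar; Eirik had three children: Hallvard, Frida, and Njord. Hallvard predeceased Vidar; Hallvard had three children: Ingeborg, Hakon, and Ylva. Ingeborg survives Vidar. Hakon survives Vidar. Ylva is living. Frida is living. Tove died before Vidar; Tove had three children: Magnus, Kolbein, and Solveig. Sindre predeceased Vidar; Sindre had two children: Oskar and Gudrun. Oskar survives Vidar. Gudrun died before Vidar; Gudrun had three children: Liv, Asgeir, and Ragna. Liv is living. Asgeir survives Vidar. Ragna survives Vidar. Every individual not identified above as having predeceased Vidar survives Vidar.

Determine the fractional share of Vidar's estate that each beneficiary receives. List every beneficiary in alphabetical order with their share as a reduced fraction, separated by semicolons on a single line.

There is no surviving spouse, so the entire estate passes to Vidar's descendants per capita at each generation.
At generation 1 (Brynja, Eirik, Tove, Sindre) there are 4 shares of (1)/4 = 1/4 each.
Living: Brynja — each takes 1/4.
Deceased: Eirik, Tove, and Sindre. Their combined 3/4 is pooled and carried to generation 2.
At generation 2 (Hallvard, Frida, Njord, Magnus, Kolbein, Solveig, Oskar, Gudrun) there are 8 shares of (3/4)/8 = 3/32 each.
Living: Frida, Njord, Magnus, Kolbein, Solveig, and Oskar — each takes 3/32.
Deceased: Hallvard and Gudrun. Their combined 3/16 is pooled and carried to generation 3.
At generation 3 (Ingeborg, Hakon, Ylva, Liv, Asgeir, Ragna) there are 6 shares of (3/16)/6 = 1/32 each.
Living: Ingeborg, Hakon, Ylva, Liv, Asgeir, and Ragna — each takes 1/32.

Asgeir 1/32; Brynja 1/4; Frida 3/32; Hakon 1/32; Ingeborg 1/32; Kolbein 3/32; Liv 1/32; Magnus 3/32; Njord 3/32; Oskar 3/32; Ragna 1/32; Solveig 3/32; Ylva 1/32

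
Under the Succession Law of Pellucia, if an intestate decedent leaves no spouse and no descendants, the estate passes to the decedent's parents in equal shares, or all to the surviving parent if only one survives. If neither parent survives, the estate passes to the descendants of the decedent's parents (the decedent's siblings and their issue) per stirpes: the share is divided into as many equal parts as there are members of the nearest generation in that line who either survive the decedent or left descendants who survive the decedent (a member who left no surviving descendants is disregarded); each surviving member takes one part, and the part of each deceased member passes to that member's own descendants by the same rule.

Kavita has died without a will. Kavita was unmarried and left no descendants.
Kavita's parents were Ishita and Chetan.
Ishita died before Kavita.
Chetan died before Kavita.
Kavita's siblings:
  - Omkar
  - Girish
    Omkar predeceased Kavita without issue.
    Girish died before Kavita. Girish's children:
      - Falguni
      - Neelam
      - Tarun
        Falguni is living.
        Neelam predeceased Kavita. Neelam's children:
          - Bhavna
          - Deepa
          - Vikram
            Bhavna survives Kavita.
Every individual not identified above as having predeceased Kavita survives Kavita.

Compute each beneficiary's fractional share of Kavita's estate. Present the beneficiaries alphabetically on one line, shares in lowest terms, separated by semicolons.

Bhavna 1/9; Deepa 1/9; Falguni 1/3; Tarun 1/3; Vikram 1/9

Neither parent survives and there are no descendants, so the estate passes to Kavita's siblings and their issue per stirpes.
Omkar left no surviving issue, so that branch lapses and is disregarded.
Girish's line is the sole branch at this level, so the full 1 passes to Girish's issue by representation.
The estate is divided into 3 equal shares of 1/3 among Falguni, Neelam, Tarun.
Falguni is living and takes 1/3.
Neelam predeceased; the 1/3 allotted to Neelam's branch passes to Neelam's issue by representation.
The 1/3 is divided into 3 equal shares of 1/9 among Bhavna, Deepa, Vikram.
Bhavna is living and takes 1/9.
Deepa is living and takes 1/9.
Vikram is living and takes 1/9.
Tarun is living and takes 1/3.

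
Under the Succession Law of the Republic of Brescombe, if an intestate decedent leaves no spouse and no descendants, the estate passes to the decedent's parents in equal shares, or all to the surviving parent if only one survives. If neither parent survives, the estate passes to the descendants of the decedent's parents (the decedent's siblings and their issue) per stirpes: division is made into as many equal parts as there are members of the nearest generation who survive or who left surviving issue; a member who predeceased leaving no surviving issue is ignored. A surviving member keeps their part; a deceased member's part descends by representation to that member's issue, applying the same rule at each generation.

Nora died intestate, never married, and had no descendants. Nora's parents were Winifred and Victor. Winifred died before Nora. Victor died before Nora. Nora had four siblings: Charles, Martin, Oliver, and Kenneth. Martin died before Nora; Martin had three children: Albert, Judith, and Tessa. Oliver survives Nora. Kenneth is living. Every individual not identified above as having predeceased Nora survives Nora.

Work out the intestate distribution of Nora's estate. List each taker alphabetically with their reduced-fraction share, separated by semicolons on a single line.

Albert 1/12; Charles 1/4; Judith 1/12; Kenneth 1/4; Oliver 1/4; Tessa 1/12

Neither parent survives and there are no descendants, so the estate passes to Nora's siblings and their issue per stirpes.
The estate is divided into 4 equal shares of 1/4 among Charles, Martin, Oliver, Kenneth.
Charles is living and takes 1/4.
Martin predeceased; the 1/4 allotted to Martin's branch passes to Martin's issue by representation.
The 1/4 is divided into 3 equal shares of 1/12 among Albert, Judith, Tessa.
Albert is living and takes 1/12.
Judith is living and takes 1/12.
Tessa is living and takes 1/12.
Oliver is living and takes 1/4.
Kenneth is living and takes 1/4.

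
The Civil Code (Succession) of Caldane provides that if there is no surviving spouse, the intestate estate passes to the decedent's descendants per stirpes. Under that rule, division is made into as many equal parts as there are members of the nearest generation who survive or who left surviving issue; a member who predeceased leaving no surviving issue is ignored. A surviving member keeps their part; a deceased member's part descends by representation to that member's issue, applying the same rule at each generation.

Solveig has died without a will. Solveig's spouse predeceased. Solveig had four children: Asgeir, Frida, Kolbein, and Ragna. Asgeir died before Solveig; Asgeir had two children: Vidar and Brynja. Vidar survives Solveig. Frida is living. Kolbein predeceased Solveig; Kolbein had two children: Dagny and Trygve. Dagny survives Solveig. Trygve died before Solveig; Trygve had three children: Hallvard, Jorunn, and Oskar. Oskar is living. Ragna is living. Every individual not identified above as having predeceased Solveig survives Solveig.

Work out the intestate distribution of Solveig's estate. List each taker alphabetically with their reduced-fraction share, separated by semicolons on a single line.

There is no surviving spouse, so the entire estate passes to Solveig's descendants per stirpes.
The estate is divided into 4 equal shares of 1/4 among Asgeir, Frida, Kolbein, Ragna.
Asgeir predeceased; the 1/4 allotted to Asgeir's branch passes to Asgeir's issue by representation.
The 1/4 is divided into 2 equal shares of 1/8 among Vidar, Brynja.
Vidar is living and takes 1/8.
Brynja is living and takes 1/8.
Frida is living and takes 1/4.
Kolbein predeceased; the 1/4 allotted to Kolbein's branch passes to Kolbein's issue by representation.
The 1/4 is divided into 2 equal shares of 1/8 among Dagny, Trygve.
Dagny is living and takes 1/8.
Trygve predeceased; the 1/8 allotted to Trygve's branch passes to Trygve's issue by representation.
The 1/8 is divided into 3 equal shares of 1/24 among Hallvard, Jorunn, Oskar.
Hallvard is living and takes 1/24.
Jorunn is living and takes 1/24.
Oskar is living and takes 1/24.
Ragna is living and takes 1/4.

Brynja 1/8; Dagny 1/8; Frida 1/4; Hallvard 1/24; Jorunn 1/24; Oskar 1/24; Ragna 1/4; Vidar 1/8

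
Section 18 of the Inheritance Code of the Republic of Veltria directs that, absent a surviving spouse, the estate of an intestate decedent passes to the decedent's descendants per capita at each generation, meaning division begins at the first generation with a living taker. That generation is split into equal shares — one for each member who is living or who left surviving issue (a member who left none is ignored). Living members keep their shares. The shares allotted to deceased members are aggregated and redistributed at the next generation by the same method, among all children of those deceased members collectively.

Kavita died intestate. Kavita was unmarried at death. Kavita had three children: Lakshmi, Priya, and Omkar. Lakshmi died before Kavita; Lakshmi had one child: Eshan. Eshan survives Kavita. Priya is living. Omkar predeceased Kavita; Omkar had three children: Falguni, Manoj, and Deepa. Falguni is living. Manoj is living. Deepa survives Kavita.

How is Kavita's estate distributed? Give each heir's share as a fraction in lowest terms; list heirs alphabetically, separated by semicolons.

There is no surviving spouse, so the entire estate passes to Kavita's descendants per capita at each generation.
At generation 1 (Lakshmi, Priya, Omkar) there are 3 shares of (1)/3 = 1/3 each.
Living: Priya — each takes 1/3.
Deceased: Lakshmi and Omkar. Their combined 2/3 is pooled and carried to generation 2.
At generation 2 (Eshan, Falguni, Manoj, Deepa) there are 4 shares of (2/3)/4 = 1/6 each.
Living: Eshan, Falguni, Manoj, and Deepa — each takes 1/6.

Deepa 1/6; Eshan 1/6; Falguni 1/6; Manoj 1/6; Priya 1/3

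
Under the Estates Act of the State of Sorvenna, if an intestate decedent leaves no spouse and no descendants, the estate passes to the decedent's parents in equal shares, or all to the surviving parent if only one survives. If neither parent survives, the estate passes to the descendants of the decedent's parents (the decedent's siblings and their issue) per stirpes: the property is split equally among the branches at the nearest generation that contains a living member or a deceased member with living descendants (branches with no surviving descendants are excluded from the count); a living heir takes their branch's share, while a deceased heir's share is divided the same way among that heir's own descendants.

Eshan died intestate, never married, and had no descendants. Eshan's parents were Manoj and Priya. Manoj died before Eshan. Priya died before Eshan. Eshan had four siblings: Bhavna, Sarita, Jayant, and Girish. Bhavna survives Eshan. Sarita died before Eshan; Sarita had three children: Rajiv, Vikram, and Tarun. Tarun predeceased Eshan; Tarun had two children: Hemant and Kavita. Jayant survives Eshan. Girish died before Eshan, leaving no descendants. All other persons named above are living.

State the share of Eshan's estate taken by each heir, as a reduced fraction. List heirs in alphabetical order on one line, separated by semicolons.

Neither parent survives and there are no descendants, so the estate passes to Eshan's siblings and their issue per stirpes.
Girish left no surviving issue, so that branch lapses and is disregarded.
The estate is divided into 3 equal shares of 1/3 among Bhavna, Sarita, Jayant.
Bhavna is living and takes 1/3.
Sarita predeceased; the 1/3 allotted to Sarita's branch passes to Sarita's issue by representation.
The 1/3 is divided into 3 equal shares of 1/9 among Rajiv, Vikram, Tarun.
Rajiv is living and takes 1/9.
Vikram is living and takes 1/9.
Tarun predeceased; the 1/9 allotted to Tarun's branch passes to Tarun's issue by representation.
The 1/9 is divided into 2 equal shares of 1/18 among Hemant, Kavita.
Hemant is living and takes 1/18.
Kavita is living and takes 1/18.
Jayant is living and takes 1/3.

Bhavna 1/3; Hemant 1/18; Jayant 1/3; Kavita 1/18; Rajiv 1/9; Vikram 1/9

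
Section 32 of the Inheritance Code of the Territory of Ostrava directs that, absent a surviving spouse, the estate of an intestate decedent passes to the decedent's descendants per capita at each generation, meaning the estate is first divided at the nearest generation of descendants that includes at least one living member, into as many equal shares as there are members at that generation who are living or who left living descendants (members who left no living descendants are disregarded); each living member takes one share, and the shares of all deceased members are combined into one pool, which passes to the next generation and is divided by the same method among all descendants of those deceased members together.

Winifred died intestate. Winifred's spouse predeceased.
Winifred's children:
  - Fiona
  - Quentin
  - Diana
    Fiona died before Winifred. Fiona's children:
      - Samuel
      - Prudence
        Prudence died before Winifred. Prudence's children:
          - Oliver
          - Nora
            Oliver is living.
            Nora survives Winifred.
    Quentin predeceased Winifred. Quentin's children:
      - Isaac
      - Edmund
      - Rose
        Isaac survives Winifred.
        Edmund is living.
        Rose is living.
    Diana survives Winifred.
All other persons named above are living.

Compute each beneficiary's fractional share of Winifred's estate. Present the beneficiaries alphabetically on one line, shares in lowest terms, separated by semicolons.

Diana 1/3; Edmund 2/15; Isaac 2/15; Nora 1/15; Oliver 1/15; Rose 2/15; Samuel 2/15

There is no surviving spouse, so the entire estate passes to Winifred's descendants per capita at each generation.
At generation 1 (Fiona, Quentin, Diana) there are 3 shares of (1)/3 = 1/3 each.
Living: Diana — each takes 1/3.
Deceased: Fiona and Quentin. Their combined 2/3 is pooled and carried to generation 2.
At generation 2 (Samuel, Prudence, Isaac, Edmund, Rose) there are 5 shares of (2/3)/5 = 2/15 each.
Living: Samuel, Isaac, Edmund, and Rose — each takes 2/15.
Deceased: Prudence. That 2/15 share is carried to generation 3.
At generation 3 (Oliver, Nora) there are 2 shares of (2/15)/2 = 1/15 each.
Living: Oliver and Nora — each takes 1/15.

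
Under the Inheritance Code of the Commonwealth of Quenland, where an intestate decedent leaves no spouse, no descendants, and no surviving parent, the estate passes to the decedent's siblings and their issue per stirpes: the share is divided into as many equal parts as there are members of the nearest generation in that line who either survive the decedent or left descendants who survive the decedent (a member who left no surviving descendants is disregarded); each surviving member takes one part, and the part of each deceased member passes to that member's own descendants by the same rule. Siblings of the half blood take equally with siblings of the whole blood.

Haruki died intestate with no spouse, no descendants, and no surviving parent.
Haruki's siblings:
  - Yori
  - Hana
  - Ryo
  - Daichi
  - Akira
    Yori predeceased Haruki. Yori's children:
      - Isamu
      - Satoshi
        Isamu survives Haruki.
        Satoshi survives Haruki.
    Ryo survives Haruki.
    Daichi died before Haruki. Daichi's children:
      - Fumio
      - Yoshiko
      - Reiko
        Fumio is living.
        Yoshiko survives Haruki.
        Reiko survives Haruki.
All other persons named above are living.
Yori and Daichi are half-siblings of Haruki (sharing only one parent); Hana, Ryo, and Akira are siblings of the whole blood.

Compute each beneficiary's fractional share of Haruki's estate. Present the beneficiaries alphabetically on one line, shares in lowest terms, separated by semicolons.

No spouse, descendants, or parent survives, so the estate passes to Haruki's siblings per stirpes.
Half-blood and whole-blood siblings take equally under the stated rule.
The estate is divided into 5 equal shares of 1/5 among Yori, Hana, Ryo, Daichi, Akira.
Yori predeceased; the 1/5 allotted to Yori's branch passes to Yori's issue by representation.
The 1/5 is divided into 2 equal shares of 1/10 among Isamu, Satoshi.
Isamu is living and takes 1/10.
Satoshi is living and takes 1/10.
Hana is living and takes 1/5.
Ryo is living and takes 1/5.
Daichi predeceased; the 1/5 allotted to Daichi's branch passes to Daichi's issue by representation.
The 1/5 is divided into 3 equal shares of 1/15 among Fumio, Yoshiko, Reiko.
Fumio is living and takes 1/15.
Yoshiko is living and takes 1/15.
Reiko is living and takes 1/15.
Akira is living and takes 1/5.

Akira 1/5; Fumio 1/15; Hana 1/5; Isamu 1/10; Reiko 1/15; Ryo 1/5; Satoshi 1/10; Yoshiko 1/15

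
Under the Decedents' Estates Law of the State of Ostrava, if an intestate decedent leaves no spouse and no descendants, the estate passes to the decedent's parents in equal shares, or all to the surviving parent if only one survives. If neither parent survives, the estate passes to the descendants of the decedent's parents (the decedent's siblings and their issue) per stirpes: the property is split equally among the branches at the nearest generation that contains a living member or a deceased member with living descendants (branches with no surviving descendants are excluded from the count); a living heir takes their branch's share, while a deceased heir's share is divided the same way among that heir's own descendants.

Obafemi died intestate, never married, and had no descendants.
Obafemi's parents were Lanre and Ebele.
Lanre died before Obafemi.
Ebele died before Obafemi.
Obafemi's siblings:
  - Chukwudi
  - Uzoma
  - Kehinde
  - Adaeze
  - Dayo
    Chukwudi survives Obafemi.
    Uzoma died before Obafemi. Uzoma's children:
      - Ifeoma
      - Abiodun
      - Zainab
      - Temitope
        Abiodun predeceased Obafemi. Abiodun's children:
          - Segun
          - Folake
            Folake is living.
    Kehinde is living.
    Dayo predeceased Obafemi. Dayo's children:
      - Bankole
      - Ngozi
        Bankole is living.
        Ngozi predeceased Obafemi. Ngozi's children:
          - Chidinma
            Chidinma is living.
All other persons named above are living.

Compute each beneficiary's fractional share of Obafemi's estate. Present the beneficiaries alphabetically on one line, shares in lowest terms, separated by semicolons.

Neither parent survives and there are no descendants, so the estate passes to Obafemi's siblings and their issue per stirpes.
The estate is divided into 5 equal shares of 1/5 among Chukwudi, Uzoma, Kehinde, Adaeze, Dayo.
Chukwudi is living and takes 1/5.
Uzoma predeceased; the 1/5 allotted to Uzoma's branch passes to Uzoma's issue by representation.
The 1/5 is divided into 4 equal shares of 1/20 among Ifeoma, Abiodun, Zainab, Temitope.
Ifeoma is living and takes 1/20.
Abiodun predeceased; the 1/20 allotted to Abiodun's branch passes to Abiodun's issue by representation.
The 1/20 is divided into 2 equal shares of 1/40 among Segun, Folake.
Segun is living and takes 1/40.
Folake is living and takes 1/40.
Zainab is living and takes 1/20.
Temitope is living and takes 1/20.
Kehinde is living and takes 1/5.
Adaeze is living and takes 1/5.
Dayo predeceased; the 1/5 allotted to Dayo's branch passes to Dayo's issue by representation.
The 1/5 is divided into 2 equal shares of 1/10 among Bankole, Ngozi.
Bankole is living and takes 1/10.
Ngozi predeceased; the 1/10 allotted to Ngozi's branch passes to Ngozi's issue by representation.
Chidinma is the sole taker at this level and receives the full 1/10.

Adaeze 1/5; Bankole 1/10; Chidinma 1/10; Chukwudi 1/5; Folake 1/40; Ifeoma 1/20; Kehinde 1/5; Segun 1/40; Temitope 1/20; Zainab 1/20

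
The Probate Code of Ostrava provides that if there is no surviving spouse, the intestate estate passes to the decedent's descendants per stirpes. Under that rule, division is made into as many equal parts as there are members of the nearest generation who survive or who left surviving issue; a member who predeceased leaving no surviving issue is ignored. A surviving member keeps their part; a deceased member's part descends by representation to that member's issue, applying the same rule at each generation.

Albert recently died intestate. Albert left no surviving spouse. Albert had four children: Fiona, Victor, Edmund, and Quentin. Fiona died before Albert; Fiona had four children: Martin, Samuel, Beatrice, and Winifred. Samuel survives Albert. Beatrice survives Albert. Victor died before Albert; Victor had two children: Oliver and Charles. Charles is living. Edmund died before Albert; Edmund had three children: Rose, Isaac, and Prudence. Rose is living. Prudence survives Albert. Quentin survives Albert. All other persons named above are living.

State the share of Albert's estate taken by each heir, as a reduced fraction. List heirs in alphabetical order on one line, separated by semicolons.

There is no surviving spouse, so the entire estate passes to Albert's descendants per stirpes.
The estate is divided into 4 equal shares of 1/4 among Fiona, Victor, Edmund, Quentin.
Fiona predeceased; the 1/4 allotted to Fiona's branch passes to Fiona's issue by representation.
The 1/4 is divided into 4 equal shares of 1/16 among Martin, Samuel, Beatrice, Winifred.
Martin is living and takes 1/16.
Samuel is living and takes 1/16.
Beatrice is living and takes 1/16.
Winifred is living and takes 1/16.
Victor predeceased; the 1/4 allotted to Victor's branch passes to Victor's issue by representation.
The 1/4 is divided into 2 equal shares of 1/8 among Oliver, Charles.
Oliver is living and takes 1/8.
Charles is living and takes 1/8.
Edmund predeceased; the 1/4 allotted to Edmund's branch passes to Edmund's issue by representation.
The 1/4 is divided into 3 equal shares of 1/12 among Rose, Isaac, Prudence.
Rose is living and takes 1/12.
Isaac is living and takes 1/12.
Prudence is living and takes 1/12.
Quentin is living and takes 1/4.

Beatrice 1/16; Charles 1/8; Isaac 1/12; Martin 1/16; Oliver 1/8; Prudence 1/12; Quentin 1/4; Rose 1/12; Samuel 1/16; Winifred 1/16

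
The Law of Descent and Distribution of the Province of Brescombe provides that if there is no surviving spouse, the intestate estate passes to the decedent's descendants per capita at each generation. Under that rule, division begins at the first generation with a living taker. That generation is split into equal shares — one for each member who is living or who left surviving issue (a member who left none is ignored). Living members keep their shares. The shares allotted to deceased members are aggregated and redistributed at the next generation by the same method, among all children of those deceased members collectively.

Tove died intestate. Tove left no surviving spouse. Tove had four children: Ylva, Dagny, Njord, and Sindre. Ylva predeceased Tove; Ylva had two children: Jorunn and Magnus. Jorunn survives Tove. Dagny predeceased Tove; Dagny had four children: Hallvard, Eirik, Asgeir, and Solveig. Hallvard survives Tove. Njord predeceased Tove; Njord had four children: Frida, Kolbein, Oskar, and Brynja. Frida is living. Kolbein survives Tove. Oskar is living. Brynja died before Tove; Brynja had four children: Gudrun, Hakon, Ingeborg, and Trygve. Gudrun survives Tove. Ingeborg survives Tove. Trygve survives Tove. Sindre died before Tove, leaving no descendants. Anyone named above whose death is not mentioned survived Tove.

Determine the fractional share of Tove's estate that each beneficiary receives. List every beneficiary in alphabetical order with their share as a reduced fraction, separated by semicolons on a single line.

There is no surviving spouse, so the entire estate passes to Tove's descendants per capita at each generation.
No one at generation 1 (Ylva, Dagny, Njord) is living; moving to the next generation.
At generation 2 (Jorunn, Magnus, Hallvard, Eirik, Asgeir, Solveig, Frida, Kolbein, Oskar, Brynja) there are 10 shares of (1)/10 = 1/10 each.
Living: Jorunn, Magnus, Hallvard, Eirik, Asgeir, Solveig, Frida, Kolbein, and Oskar — each takes 1/10.
Deceased: Brynja. That 1/10 share is carried to generation 3.
At generation 3 (Gudrun, Hakon, Ingeborg, Trygve) there are 4 shares of (1/10)/4 = 1/40 each.
Living: Gudrun, Hakon, Ingeborg, and Trygve — each takes 1/40.

Asgeir 1/10; Eirik 1/10; Frida 1/10; Gudrun 1/40; Hakon 1/40; Hallvard 1/10; Ingeborg 1/40; Jorunn 1/10; Kolbein 1/10; Magnus 1/10; Oskar 1/10; Solveig 1/10; Trygve 1/40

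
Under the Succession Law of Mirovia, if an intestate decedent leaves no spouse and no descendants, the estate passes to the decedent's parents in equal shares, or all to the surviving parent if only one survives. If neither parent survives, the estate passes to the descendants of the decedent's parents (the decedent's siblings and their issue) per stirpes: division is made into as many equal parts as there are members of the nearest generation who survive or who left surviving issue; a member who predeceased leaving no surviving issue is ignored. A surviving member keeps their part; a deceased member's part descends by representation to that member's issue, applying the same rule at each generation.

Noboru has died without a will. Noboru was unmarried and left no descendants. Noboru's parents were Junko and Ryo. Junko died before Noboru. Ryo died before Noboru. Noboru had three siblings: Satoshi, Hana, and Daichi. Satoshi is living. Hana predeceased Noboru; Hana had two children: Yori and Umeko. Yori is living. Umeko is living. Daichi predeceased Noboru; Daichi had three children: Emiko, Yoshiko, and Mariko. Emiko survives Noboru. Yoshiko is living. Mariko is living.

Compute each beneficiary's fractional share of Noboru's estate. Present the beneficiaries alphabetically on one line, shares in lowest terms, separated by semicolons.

Neither parent survives and there are no descendants, so the estate passes to Noboru's siblings and their issue per stirpes.
The estate is divided into 3 equal shares of 1/3 among Satoshi, Hana, Daichi.
Satoshi is living and takes 1/3.
Hana predeceased; the 1/3 allotted to Hana's branch passes to Hana's issue by representation.
The 1/3 is divided into 2 equal shares of 1/6 among Yori, Umeko.
Yori is living and takes 1/6.
Umeko is living and takes 1/6.
Daichi predeceased; the 1/3 allotted to Daichi's branch passes to Daichi's issue by representation.
The 1/3 is divided into 3 equal shares of 1/9 among Emiko, Yoshiko, Mariko.
Emiko is living and takes 1/9.
Yoshiko is living and takes 1/9.
Mariko is living and takes 1/9.

Emiko 1/9; Mariko 1/9; Satoshi 1/3; Umeko 1/6; Yori 1/6; Yoshiko 1/9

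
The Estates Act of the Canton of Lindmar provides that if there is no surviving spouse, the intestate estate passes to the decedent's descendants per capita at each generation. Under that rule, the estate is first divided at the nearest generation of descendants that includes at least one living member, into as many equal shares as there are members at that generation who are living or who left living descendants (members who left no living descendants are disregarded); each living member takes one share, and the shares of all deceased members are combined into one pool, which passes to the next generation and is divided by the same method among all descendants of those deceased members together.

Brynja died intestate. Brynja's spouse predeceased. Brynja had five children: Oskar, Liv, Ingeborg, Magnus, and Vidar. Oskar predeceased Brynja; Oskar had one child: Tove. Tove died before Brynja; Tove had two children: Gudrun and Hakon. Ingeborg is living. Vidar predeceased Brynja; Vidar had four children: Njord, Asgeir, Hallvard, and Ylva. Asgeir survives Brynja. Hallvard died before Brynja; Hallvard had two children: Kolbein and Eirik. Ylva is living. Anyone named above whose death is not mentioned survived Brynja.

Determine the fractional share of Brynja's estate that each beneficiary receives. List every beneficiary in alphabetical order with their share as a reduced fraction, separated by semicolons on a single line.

Asgeir 2/25; Eirik 1/25; Gudrun 1/25; Hakon 1/25; Ingeborg 1/5; Kolbein 1/25; Liv 1/5; Magnus 1/5; Njord 2/25; Ylva 2/25

There is no surviving spouse, so the entire estate passes to Brynja's descendants per capita at each generation.
At generation 1 (Oskar, Liv, Ingeborg, Magnus, Vidar) there are 5 shares of (1)/5 = 1/5 each.
Living: Liv, Ingeborg, and Magnus — each takes 1/5.
Deceased: Oskar and Vidar. Their combined 2/5 is pooled and carried to generation 2.
At generation 2 (Tove, Njord, Asgeir, Hallvard, Ylva) there are 5 shares of (2/5)/5 = 2/25 each.
Living: Njord, Asgeir, and Ylva — each takes 2/25.
Deceased: Tove and Hallvard. Their combined 4/25 is pooled and carried to generation 3.
At generation 3 (Gudrun, Hakon, Kolbein, Eirik) there are 4 shares of (4/25)/4 = 1/25 each.
Living: Gudrun, Hakon, Kolbein, and Eirik — each takes 1/25.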